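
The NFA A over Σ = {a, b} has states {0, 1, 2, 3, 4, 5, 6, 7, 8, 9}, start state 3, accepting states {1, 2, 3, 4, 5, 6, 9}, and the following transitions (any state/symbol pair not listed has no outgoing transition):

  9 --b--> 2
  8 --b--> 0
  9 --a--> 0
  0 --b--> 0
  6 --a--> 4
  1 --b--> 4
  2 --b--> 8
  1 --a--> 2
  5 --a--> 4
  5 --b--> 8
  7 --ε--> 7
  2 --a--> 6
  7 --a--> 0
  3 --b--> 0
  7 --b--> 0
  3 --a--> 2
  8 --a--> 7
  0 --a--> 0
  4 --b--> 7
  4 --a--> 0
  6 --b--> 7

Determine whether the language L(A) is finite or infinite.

The useful states (reachable from 3 and able to reach an accepting state) are {2, 3, 4, 6}.
Restricted to these states the transition graph has no cycle, so every accepting path has bounded length and L is finite.

finite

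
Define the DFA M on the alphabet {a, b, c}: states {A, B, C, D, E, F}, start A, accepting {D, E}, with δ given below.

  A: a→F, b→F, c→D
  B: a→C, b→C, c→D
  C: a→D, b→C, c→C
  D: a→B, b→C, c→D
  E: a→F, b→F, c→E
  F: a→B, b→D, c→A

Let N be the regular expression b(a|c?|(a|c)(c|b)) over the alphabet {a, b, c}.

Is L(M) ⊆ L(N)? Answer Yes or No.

The string c is in L(M) but not in L(N).
So L(M) ⊄ L(N).

No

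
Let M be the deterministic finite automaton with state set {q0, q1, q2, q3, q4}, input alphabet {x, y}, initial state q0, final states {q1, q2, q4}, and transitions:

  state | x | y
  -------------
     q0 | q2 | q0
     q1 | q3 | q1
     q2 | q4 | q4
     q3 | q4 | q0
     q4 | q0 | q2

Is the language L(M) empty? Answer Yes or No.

No

The string x is accepted: the run q0 → q2 ends in the accepting state q2.
Since at least one string is accepted, L(M) is not empty.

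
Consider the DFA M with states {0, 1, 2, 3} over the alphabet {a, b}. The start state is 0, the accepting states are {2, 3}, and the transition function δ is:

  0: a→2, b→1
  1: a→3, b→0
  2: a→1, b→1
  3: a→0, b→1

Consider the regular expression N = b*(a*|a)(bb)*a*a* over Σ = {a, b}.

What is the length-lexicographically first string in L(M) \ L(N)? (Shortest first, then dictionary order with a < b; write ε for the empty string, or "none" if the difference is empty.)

aba

The string aba is accepted by M but not by N.
No shorter string lies in the difference, and aba is the lexicographically first length-3 string in L(M) \ L(N).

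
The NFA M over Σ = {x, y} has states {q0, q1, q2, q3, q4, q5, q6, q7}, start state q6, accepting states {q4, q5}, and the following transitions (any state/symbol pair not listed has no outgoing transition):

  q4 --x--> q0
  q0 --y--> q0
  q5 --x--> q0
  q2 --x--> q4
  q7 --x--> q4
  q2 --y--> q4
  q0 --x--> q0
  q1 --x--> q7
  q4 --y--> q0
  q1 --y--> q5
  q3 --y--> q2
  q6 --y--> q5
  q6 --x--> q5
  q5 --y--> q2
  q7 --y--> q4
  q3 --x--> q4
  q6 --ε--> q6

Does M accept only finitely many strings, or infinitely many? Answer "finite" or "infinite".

The useful states (reachable from q6 and able to reach an accepting state) are {q2, q4, q5, q6}.
Restricted to these states the transition graph has no cycle, so every accepting path has bounded length and L is finite.

finite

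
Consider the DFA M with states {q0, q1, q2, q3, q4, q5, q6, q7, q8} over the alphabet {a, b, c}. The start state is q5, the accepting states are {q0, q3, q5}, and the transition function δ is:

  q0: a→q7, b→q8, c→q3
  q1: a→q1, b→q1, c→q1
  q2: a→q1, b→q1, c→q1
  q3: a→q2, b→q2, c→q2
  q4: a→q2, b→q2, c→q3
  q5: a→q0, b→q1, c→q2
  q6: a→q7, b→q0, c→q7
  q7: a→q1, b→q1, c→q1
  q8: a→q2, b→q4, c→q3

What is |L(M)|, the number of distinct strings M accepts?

The useful subgraph on states {q0, q3, q4, q5, q8} is acyclic, so L(M) is finite; the longest accepting path visits 5 useful states, giving maximum string length 4.
Counting accepting paths from q5 by length: 1 of length 0, 1 of length 1, 1 of length 2, 1 of length 3, 1 of length 4. Total 5.

5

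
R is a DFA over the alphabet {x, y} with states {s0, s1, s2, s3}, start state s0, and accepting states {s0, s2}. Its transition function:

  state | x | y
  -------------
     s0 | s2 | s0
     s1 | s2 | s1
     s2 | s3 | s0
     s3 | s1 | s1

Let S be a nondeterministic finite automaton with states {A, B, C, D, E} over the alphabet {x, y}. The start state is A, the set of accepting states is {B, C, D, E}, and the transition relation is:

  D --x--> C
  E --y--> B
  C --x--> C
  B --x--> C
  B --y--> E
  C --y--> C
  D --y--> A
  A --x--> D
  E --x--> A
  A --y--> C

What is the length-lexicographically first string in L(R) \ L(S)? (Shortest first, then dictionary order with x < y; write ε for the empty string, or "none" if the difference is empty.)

The empty string ε is accepted by R but not by S.
Since ε is the unique shortest string, it is the required witness.

ε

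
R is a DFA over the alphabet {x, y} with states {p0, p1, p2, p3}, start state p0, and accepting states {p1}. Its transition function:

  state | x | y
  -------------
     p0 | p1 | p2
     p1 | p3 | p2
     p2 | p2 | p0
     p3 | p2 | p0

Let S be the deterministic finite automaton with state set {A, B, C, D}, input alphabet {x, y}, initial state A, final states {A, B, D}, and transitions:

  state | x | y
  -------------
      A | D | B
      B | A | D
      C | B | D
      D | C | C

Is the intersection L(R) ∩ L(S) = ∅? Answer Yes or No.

No

The string x is accepted by both R and S.
Hence L(R) ∩ L(S) ≠ ∅.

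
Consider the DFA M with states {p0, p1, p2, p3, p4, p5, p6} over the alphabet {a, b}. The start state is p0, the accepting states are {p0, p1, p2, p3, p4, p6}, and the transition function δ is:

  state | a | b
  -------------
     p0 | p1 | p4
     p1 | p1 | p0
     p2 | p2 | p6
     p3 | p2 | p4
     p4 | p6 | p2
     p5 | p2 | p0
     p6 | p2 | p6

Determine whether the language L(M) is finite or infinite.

State p0 is reachable from the start and can reach an accepting state, and it lies on the cycle p0 → p1 → p0.
Traversing that cycle any number of times yields accepted strings of unbounded length, so the language is infinite.

infinite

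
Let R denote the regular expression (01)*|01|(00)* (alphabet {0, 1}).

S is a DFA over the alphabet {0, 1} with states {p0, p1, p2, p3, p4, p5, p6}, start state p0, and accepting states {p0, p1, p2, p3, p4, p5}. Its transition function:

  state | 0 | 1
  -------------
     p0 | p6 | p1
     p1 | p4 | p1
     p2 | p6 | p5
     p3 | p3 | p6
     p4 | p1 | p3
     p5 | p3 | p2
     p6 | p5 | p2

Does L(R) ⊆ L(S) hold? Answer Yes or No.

Yes

Converting the expression R to a DFA (subset construction, then merging equivalent states) gives the minimal DFA with states {r0, r1, r2, r3, r4, r5, r6}, start state r0, accepting states {r0, r3, r4} and transitions r0: 0→r1, 1→r2; r1: 0→r3, 1→r4; r2: 0→r2, 1→r2; r3: 0→r5, 1→r2; r4: 0→r6, 1→r2; r5: 0→r3, 1→r2; r6: 0→r2, 1→r4.
Exploring the product automaton R × S from the start pair (r0, p0), following both machines on each input symbol, reaches 13 state pairs: (r0, p0), (r1, p6), (r2, p1), (r3, p5), (r4, p2), (r2, p4), (r5, p3), (r2, p2), (r6, p6), (r2, p5), (r2, p3), (r3, p3), (r2, p6).
R accepts in {r0, r3, r4} and S accepts in {p0, p1, p2, p3, p4, p5}. The reachable pairs whose R-component is accepting are (r0, p0), (r3, p5), (r4, p2), (r3, p3); in each of them the S-component is accepting too, so the product for L(R) \ L(S) (R-component accepting, S-component rejecting) has no reachable accepting pair and the difference is empty.
Hence every string in L(R) is also in L(S).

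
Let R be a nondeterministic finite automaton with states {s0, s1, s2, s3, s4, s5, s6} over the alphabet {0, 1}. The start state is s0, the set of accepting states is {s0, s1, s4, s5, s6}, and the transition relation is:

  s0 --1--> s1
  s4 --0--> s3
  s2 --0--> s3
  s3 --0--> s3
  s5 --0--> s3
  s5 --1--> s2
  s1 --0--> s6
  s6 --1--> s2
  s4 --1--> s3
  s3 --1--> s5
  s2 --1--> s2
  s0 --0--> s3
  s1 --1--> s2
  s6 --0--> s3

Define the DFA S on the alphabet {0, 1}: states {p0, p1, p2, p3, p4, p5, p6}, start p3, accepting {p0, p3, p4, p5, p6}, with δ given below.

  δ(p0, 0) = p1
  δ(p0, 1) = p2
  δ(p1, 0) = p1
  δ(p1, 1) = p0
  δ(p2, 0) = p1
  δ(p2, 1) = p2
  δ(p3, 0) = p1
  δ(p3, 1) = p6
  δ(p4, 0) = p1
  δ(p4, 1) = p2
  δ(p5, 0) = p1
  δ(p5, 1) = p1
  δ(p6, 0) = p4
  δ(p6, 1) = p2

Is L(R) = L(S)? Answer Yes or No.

Yes

Exploring the product automaton R × S from the start pair (s0, p3), following both machines on each input symbol, reaches 6 state pairs: (s0, p3), (s3, p1), (s1, p6), (s5, p0), (s6, p4), (s2, p2).
R accepts in {s0, s1, s4, s5, s6} and S accepts in {p0, p3, p4, p5, p6}. In every reachable pair the two components are either both accepting — (s0, p3), (s1, p6), (s5, p0), (s6, p4) — or both non-accepting, so no string is accepted by exactly one of the machines: L(R) \ L(S) and L(S) \ L(R) are both empty.
Hence every string is accepted by R iff it is accepted by S, and the two languages coincide.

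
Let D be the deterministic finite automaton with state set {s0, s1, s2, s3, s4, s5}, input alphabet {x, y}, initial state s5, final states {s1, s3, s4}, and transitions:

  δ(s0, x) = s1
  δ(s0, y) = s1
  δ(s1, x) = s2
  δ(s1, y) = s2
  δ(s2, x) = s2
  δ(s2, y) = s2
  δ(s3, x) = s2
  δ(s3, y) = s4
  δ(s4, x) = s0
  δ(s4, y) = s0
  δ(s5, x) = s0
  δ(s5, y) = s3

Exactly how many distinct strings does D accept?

8

The useful subgraph on states {s0, s1, s3, s4, s5} is acyclic, so L(D) is finite; the longest accepting path visits 5 useful states, giving maximum string length 4.
Counting accepting paths from s5 by length: 1 of length 1, 3 of length 2, 4 of length 4. Total 8.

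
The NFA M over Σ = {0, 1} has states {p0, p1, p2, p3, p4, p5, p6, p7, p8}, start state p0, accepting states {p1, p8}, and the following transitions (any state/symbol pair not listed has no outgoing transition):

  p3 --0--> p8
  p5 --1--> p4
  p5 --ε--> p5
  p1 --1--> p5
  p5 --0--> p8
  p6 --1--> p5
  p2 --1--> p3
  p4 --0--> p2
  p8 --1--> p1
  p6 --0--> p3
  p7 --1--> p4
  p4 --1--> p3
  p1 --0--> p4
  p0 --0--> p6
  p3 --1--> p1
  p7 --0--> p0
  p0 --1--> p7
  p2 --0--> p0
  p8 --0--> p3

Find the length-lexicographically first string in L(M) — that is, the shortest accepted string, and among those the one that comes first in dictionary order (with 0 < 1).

000

A breadth-first search from p0 reaches an accepting state first via the path p0 → p6 → p3 → p8 on input 000.
No string of length < 3 is accepted (BFS exhausts all shorter strings without reaching an accepting state), and 000 is the lexicographically least accepting string of length 3.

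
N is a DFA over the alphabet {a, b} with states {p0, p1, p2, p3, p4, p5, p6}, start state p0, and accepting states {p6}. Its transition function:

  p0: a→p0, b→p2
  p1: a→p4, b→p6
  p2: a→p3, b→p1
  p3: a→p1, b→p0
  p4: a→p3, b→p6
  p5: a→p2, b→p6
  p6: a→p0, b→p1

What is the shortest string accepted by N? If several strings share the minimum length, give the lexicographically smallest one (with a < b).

A breadth-first search from p0 reaches an accepting state first via the path p0 → p2 → p1 → p6 on input bbb.
No string of length < 3 is accepted (BFS exhausts all shorter strings without reaching an accepting state), and bbb is the lexicographically least accepting string of length 3.

bbb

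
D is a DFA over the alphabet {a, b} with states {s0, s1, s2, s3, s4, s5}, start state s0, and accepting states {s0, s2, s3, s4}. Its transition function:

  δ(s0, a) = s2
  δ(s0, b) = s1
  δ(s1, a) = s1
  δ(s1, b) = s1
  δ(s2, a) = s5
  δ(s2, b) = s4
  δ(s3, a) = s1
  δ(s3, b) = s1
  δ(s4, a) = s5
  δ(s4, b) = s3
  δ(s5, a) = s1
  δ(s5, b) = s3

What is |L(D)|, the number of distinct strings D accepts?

6

The useful subgraph on states {s0, s2, s3, s4, s5} is acyclic, so L(D) is finite; the longest accepting path visits 5 useful states, giving maximum string length 4.
Counting accepting paths from s0 by length: 1 of length 0, 1 of length 1, 1 of length 2, 2 of length 3, 1 of length 4. Total 6.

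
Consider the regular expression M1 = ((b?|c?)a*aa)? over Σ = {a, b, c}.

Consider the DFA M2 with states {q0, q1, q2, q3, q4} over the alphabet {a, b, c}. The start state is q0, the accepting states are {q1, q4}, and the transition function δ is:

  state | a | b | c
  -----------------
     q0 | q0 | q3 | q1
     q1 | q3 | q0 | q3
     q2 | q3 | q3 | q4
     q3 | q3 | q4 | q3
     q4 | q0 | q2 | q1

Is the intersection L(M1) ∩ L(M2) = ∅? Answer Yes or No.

Yes

Converting the expression M1 to a DFA (subset construction, then merging equivalent states) gives the minimal DFA with states {r0, r1, r2, r3, r4}, start state r0, accepting states {r0, r3} and transitions r0: a→r1, b→r2, c→r2; r1: a→r3, b→r4, c→r4; r2: a→r1, b→r4, c→r4; r3: a→r3, b→r4, c→r4; r4: a→r4, b→r4, c→r4.
Exploring the product automaton M1 × M2 from the start pair (r0, q0), following both machines on each input symbol, reaches 12 state pairs: (r0, q0), (r1, q0), (r2, q3), (r2, q1), (r3, q0), (r4, q3), (r4, q1), (r1, q3), (r4, q4), (r4, q0), (r3, q3), (r4, q2).
M1 accepts in {r0, r3} and M2 accepts in {q1, q4}; no reachable pair has both components accepting, so no string drives both machines to acceptance simultaneously and L(M1) ∩ L(M2) = ∅.
So no string is accepted by both, and the intersection is empty.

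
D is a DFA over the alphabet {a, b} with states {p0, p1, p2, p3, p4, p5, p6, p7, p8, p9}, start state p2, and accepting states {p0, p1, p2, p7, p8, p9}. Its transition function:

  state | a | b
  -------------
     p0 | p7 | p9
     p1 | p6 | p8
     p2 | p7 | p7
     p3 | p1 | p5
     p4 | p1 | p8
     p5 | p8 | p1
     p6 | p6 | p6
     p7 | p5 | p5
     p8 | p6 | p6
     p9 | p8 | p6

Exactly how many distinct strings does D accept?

15

The useful subgraph on states {p1, p2, p5, p7, p8} is acyclic, so L(D) is finite; the longest accepting path visits 5 useful states, giving maximum string length 4.
Counting accepting paths from p2 by length: 1 of length 0, 2 of length 1, 8 of length 3, 4 of length 4. Total 15.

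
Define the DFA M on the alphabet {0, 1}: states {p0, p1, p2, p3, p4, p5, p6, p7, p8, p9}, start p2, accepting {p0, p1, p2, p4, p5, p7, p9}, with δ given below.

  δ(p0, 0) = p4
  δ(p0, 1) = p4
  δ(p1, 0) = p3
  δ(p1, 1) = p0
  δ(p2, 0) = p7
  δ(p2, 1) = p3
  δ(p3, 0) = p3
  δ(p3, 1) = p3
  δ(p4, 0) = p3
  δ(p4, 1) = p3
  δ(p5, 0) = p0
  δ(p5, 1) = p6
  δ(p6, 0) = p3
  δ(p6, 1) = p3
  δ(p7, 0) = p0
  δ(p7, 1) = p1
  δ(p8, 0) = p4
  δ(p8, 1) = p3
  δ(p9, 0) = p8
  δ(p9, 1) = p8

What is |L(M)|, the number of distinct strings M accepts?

9

The useful subgraph on states {p0, p1, p2, p4, p7} is acyclic, so L(M) is finite; the longest accepting path visits 5 useful states, giving maximum string length 4.
Counting accepting paths from p2 by length: 1 of length 0, 1 of length 1, 2 of length 2, 3 of length 3, 2 of length 4. Total 9.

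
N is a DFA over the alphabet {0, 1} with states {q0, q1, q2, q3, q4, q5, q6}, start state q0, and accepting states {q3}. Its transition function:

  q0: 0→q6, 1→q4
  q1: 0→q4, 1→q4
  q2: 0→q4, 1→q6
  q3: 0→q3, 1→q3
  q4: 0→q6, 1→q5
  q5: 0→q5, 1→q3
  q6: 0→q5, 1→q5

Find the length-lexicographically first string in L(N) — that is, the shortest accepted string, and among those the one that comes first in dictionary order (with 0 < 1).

A breadth-first search from q0 reaches an accepting state first via the path q0 → q6 → q5 → q3 on input 001.
No string of length < 3 is accepted (BFS exhausts all shorter strings without reaching an accepting state), and 001 is the lexicographically least accepting string of length 3.

001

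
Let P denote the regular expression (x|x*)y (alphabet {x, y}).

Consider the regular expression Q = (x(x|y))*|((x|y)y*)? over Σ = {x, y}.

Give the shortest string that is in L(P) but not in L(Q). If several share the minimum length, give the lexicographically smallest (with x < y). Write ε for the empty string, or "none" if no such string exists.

xxy

The string xxy is accepted by P but not by Q.
No shorter string lies in the difference, and xxy is the lexicographically first length-3 string in L(P) \ L(Q).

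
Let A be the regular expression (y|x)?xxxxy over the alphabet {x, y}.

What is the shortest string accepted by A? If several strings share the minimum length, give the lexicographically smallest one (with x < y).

xxxxy

By inspection of the expression, no string of length less than 5 matches, and xxxxy is the lexicographically first match of length 5.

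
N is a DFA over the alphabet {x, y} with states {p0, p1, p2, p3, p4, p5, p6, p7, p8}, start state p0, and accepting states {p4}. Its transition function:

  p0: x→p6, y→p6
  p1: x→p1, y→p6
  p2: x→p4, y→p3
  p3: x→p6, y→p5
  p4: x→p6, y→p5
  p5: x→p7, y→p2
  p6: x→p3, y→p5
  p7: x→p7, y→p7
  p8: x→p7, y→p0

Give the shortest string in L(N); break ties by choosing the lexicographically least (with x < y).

xyyx

A breadth-first search from p0 reaches an accepting state first via the path p0 → p6 → p5 → p2 → p4 on input xyyx.
No string of length < 4 is accepted (BFS exhausts all shorter strings without reaching an accepting state), and xyyx is the lexicographically least accepting string of length 4.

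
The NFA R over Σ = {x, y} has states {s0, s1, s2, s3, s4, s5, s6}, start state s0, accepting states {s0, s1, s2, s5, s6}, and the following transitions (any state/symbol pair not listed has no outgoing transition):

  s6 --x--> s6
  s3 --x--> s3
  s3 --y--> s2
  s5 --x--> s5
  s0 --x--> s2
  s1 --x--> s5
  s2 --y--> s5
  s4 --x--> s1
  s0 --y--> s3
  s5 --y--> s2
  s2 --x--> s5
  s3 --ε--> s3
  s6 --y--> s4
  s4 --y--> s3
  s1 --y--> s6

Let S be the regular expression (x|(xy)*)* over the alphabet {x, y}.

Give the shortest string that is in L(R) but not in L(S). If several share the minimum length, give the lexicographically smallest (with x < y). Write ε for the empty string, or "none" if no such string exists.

yy

The string yy is accepted by R but not by S.
No shorter string lies in the difference, and yy is the lexicographically first length-2 string in L(R) \ L(S).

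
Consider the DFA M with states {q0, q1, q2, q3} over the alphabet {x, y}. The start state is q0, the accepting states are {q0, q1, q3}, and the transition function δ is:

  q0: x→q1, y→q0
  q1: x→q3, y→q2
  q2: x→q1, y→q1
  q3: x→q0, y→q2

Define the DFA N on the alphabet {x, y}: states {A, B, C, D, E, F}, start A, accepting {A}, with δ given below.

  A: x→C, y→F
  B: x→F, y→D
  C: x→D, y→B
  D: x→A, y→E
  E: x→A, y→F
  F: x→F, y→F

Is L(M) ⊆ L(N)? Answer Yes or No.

No

The string x is in L(M) but not in L(N).
So L(M) ⊄ L(N).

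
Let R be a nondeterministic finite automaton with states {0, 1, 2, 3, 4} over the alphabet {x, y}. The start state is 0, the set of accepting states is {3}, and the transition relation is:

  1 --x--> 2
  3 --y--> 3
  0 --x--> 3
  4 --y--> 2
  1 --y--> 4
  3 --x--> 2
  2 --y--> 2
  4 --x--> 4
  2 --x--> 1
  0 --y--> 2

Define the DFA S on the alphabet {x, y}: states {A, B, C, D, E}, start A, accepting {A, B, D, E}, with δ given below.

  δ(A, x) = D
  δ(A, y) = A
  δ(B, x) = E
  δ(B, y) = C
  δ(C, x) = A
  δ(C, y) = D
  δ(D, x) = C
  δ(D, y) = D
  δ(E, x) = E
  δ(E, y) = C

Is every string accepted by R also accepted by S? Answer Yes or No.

Yes

Exploring the product automaton R × S from the start pair (0, A), following both machines on each input symbol, reaches 11 state pairs: (0, A), (3, D), (2, A), (2, C), (1, D), (1, A), (2, D), (4, D), (4, A), (1, C), (4, C).
R accepts in {3} and S accepts in {A, B, D, E}. The reachable pairs whose R-component is accepting are (3, D); in each of them the S-component is accepting too, so the product for L(R) \ L(S) (R-component accepting, S-component rejecting) has no reachable accepting pair and the difference is empty.
Hence every string in L(R) is also in L(S).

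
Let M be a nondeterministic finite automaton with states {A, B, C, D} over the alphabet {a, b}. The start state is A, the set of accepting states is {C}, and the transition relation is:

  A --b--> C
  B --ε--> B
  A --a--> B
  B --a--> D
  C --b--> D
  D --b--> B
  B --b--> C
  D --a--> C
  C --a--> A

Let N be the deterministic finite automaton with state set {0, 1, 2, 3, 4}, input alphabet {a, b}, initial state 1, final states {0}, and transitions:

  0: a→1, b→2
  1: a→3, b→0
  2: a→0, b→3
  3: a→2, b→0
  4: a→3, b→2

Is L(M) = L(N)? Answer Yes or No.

Exploring the product automaton M × N from the start pair (A, 1), following both machines on each input symbol, reaches 4 state pairs: (A, 1), (B, 3), (C, 0), (D, 2).
M accepts in {C} and N accepts in {0}. In every reachable pair the two components are either both accepting — (C, 0) — or both non-accepting, so no string is accepted by exactly one of the machines: L(M) \ L(N) and L(N) \ L(M) are both empty.
Hence every string is accepted by M iff it is accepted by N, and the two languages coincide.

Yes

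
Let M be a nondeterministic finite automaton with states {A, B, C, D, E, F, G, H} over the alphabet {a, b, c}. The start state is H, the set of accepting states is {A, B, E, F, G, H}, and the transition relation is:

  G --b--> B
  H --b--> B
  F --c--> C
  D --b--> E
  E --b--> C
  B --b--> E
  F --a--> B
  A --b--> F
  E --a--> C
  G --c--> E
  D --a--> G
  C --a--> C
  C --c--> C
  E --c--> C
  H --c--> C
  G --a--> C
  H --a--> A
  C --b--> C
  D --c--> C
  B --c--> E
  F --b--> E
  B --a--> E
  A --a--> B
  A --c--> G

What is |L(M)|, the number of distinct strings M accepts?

22

The useful subgraph on states {A, B, E, F, G, H} is acyclic, so L(M) is finite; the longest accepting path visits 5 useful states, giving maximum string length 4.
Counting accepting paths from H by length: 1 of length 0, 2 of length 1, 6 of length 2, 7 of length 3, 6 of length 4. Total 22.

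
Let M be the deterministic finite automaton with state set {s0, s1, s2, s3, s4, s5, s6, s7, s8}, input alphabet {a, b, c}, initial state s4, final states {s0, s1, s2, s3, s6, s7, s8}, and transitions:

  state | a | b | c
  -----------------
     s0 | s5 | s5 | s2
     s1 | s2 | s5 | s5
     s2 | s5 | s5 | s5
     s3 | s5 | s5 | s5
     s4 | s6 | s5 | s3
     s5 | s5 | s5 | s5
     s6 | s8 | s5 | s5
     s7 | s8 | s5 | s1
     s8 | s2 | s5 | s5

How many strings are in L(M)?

4

The useful subgraph on states {s2, s3, s4, s6, s8} is acyclic, so L(M) is finite; the longest accepting path visits 4 useful states, giving maximum string length 3.
Counting accepting paths from s4 by length: 2 of length 1, 1 of length 2, 1 of length 3. Total 4.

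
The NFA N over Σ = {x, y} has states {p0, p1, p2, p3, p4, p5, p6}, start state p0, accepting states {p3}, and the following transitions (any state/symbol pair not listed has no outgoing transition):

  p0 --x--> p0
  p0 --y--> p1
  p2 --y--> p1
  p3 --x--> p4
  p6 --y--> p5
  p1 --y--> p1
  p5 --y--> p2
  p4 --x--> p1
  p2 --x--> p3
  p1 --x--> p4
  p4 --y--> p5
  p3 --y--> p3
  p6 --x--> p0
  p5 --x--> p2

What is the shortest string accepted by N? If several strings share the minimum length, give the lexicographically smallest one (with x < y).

A breadth-first search from p0 reaches an accepting state first via the path p0 → p1 → p4 → p5 → p2 → p3 on input yxyxx.
No string of length < 5 is accepted (BFS exhausts all shorter strings without reaching an accepting state), and yxyxx is the lexicographically least accepting string of length 5.

yxyxx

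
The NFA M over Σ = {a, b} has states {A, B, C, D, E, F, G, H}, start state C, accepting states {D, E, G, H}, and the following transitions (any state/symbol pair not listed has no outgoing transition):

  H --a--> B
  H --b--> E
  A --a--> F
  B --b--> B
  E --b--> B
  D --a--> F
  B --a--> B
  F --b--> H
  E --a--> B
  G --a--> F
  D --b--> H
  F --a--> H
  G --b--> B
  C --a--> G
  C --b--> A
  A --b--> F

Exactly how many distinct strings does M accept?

13

The useful subgraph on states {A, C, E, F, G, H} is acyclic, so L(M) is finite; the longest accepting path visits 5 useful states, giving maximum string length 4.
Counting accepting paths from C by length: 1 of length 1, 6 of length 3, 6 of length 4. Total 13.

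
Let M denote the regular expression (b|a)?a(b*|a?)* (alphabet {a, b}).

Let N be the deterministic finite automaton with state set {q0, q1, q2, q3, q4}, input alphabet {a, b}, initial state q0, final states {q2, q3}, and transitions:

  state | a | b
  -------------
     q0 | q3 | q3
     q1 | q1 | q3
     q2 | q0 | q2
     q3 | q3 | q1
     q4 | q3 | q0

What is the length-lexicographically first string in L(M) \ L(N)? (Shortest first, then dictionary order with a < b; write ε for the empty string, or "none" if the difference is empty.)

The string ab is accepted by M but not by N.
No shorter string lies in the difference, and ab is the lexicographically first length-2 string in L(M) \ L(N).

ab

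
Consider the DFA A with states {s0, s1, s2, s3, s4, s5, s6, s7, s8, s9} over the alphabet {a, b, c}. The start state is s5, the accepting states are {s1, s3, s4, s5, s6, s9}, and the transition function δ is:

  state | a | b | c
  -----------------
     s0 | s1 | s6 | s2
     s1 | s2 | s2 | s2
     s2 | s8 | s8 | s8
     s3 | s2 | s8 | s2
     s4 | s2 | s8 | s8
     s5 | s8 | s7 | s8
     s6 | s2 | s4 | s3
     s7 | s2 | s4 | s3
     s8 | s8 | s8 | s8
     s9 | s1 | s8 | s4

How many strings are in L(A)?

3

The useful subgraph on states {s3, s4, s5, s7} is acyclic, so L(A) is finite; the longest accepting path visits 3 useful states, giving maximum string length 2.
Counting accepting paths from s5 by length: 1 of length 0, 2 of length 2. Total 3.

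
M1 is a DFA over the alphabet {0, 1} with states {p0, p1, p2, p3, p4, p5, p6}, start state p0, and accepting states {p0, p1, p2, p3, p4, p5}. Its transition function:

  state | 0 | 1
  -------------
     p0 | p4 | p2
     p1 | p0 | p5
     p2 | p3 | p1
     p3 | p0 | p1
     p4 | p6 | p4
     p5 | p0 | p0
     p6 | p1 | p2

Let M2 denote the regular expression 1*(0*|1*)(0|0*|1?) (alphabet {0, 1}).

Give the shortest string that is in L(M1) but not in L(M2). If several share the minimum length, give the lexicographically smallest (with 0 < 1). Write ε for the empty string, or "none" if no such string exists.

011

The string 011 is accepted by M1 but not by M2.
No shorter string lies in the difference, and 011 is the lexicographically first length-3 string in L(M1) \ L(M2).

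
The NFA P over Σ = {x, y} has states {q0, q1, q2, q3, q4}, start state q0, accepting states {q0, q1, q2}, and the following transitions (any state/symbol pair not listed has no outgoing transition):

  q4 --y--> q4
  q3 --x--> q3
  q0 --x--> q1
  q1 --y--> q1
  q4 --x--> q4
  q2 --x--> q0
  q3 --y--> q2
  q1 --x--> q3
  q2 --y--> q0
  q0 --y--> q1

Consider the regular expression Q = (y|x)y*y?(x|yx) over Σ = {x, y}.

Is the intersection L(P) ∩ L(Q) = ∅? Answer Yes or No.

Yes

Converting the expression Q to a DFA (subset construction, then merging equivalent states) gives the minimal DFA with states {r0, r1, r2, r3}, start state r0, accepting states {r2} and transitions r0: x→r1, y→r1; r1: x→r2, y→r1; r2: x→r3, y→r3; r3: x→r3, y→r3.
Exploring the product automaton P × Q from the start pair (q0, r0), following both machines on each input symbol, reaches 7 state pairs: (q0, r0), (q1, r1), (q3, r2), (q3, r3), (q2, r3), (q0, r3), (q1, r3).
P accepts in {q0, q1, q2} and Q accepts in {r2}; no reachable pair has both components accepting, so no string drives both machines to acceptance simultaneously and L(P) ∩ L(Q) = ∅.
So no string is accepted by both, and the intersection is empty.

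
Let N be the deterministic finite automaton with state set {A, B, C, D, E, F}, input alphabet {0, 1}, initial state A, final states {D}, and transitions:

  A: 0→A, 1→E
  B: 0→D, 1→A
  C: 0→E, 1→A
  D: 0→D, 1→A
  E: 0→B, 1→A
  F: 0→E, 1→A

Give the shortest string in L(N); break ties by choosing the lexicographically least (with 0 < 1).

100

A breadth-first search from A reaches an accepting state first via the path A → E → B → D on input 100.
No string of length < 3 is accepted (BFS exhausts all shorter strings without reaching an accepting state), and 100 is the lexicographically least accepting string of length 3.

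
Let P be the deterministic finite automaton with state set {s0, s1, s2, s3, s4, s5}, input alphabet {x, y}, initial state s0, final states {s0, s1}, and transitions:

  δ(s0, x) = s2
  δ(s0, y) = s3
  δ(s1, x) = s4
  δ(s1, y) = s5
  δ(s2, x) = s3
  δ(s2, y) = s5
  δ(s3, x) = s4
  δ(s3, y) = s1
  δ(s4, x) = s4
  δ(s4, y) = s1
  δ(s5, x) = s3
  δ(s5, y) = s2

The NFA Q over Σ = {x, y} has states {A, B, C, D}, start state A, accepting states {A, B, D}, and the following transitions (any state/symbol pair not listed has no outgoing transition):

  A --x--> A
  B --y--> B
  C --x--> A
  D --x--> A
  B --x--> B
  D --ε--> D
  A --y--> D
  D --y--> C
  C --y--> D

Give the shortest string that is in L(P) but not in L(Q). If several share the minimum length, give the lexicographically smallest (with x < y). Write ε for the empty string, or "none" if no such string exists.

yy

The string yy is accepted by P but not by Q.
No shorter string lies in the difference, and yy is the lexicographically first length-2 string in L(P) \ L(Q).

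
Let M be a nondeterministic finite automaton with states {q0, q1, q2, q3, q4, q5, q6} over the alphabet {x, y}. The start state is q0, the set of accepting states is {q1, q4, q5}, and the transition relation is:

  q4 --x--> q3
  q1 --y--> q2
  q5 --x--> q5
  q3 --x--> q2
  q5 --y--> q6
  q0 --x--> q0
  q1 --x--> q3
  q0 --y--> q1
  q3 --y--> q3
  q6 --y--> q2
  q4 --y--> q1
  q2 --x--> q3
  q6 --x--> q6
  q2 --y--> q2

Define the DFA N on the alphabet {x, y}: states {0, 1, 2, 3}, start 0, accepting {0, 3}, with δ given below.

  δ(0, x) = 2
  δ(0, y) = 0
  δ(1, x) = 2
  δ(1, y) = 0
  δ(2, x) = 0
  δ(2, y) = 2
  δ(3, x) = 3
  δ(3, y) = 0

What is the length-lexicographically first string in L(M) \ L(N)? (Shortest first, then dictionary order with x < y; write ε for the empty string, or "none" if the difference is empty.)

The string xy is accepted by M but not by N.
No shorter string lies in the difference, and xy is the lexicographically first length-2 string in L(M) \ L(N).

xy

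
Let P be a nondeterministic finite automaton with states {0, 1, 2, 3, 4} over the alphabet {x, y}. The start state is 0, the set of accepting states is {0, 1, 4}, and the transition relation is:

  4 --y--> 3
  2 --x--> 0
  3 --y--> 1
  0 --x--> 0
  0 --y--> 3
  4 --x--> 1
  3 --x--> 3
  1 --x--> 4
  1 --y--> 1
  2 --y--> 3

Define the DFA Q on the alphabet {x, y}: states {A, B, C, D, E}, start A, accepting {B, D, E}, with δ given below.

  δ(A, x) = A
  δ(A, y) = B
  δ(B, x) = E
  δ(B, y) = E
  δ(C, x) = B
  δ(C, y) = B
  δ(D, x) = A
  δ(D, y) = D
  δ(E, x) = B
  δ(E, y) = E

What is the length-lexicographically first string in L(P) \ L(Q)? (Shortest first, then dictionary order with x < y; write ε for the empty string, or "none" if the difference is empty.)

The empty string ε is accepted by P but not by Q.
Since ε is the unique shortest string, it is the required witness.

ε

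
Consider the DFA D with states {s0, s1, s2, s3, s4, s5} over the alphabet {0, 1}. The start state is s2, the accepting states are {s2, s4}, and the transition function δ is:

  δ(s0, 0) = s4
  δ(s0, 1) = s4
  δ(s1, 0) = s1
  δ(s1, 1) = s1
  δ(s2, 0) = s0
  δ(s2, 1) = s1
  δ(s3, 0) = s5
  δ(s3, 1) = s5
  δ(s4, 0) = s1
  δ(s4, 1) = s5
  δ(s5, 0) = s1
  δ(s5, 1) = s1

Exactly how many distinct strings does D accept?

The useful subgraph on states {s0, s2, s4} is acyclic, so L(D) is finite; the longest accepting path visits 3 useful states, giving maximum string length 2.
Counting accepting paths from s2 by length: 1 of length 0, 2 of length 2. Total 3.

3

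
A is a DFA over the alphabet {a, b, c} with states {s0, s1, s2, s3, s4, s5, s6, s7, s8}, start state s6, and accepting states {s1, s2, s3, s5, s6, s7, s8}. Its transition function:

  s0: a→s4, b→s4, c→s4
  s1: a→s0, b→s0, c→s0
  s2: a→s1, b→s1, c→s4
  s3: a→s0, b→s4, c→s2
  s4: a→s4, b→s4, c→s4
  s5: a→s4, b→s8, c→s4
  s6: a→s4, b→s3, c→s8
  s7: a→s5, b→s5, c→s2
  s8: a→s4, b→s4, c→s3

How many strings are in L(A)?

The useful subgraph on states {s1, s2, s3, s6, s8} is acyclic, so L(A) is finite; the longest accepting path visits 5 useful states, giving maximum string length 4.
Counting accepting paths from s6 by length: 1 of length 0, 2 of length 1, 2 of length 2, 3 of length 3, 2 of length 4. Total 10.

10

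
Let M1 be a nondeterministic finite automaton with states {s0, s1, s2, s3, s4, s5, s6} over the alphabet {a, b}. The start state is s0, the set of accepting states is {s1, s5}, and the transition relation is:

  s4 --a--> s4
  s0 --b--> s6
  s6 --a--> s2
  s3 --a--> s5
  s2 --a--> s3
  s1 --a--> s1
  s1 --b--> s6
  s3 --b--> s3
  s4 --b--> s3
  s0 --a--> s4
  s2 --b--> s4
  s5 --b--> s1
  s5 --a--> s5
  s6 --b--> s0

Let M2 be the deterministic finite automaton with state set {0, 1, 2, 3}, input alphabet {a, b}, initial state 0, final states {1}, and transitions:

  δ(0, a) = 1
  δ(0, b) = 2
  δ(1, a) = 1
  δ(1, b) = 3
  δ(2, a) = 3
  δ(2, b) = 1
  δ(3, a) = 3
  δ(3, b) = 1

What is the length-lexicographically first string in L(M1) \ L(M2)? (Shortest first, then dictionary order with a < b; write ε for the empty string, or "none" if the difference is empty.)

aba

The string aba is accepted by M1 but not by M2.
No shorter string lies in the difference, and aba is the lexicographically first length-3 string in L(M1) \ L(M2).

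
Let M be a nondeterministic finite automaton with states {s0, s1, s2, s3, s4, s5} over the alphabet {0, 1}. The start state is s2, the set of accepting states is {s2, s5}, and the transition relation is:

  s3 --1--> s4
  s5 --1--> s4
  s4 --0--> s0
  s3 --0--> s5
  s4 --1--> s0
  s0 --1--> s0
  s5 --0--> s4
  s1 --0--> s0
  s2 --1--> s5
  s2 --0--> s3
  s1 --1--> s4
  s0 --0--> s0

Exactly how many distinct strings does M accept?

The useful subgraph on states {s2, s3, s5} is acyclic, so L(M) is finite; the longest accepting path visits 3 useful states, giving maximum string length 2.
Counting accepting paths from s2 by length: 1 of length 0, 1 of length 1, 1 of length 2. Total 3.

3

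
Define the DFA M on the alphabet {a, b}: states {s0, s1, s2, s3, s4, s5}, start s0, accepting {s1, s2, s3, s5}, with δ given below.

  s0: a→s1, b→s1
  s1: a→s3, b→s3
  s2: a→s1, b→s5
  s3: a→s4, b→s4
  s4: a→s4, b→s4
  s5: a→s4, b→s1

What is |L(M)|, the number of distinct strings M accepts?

The useful subgraph on states {s0, s1, s3} is acyclic, so L(M) is finite; the longest accepting path visits 3 useful states, giving maximum string length 2.
Counting accepting paths from s0 by length: 2 of length 1, 4 of length 2. Total 6.

6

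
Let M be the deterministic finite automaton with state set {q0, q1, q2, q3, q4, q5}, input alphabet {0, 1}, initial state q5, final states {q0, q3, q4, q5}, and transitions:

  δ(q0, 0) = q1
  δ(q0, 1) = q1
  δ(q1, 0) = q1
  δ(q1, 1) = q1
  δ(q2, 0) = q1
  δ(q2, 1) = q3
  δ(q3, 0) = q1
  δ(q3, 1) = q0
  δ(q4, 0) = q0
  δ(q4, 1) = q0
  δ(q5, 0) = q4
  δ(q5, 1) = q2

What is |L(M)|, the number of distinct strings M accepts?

6

The useful subgraph on states {q0, q2, q3, q4, q5} is acyclic, so L(M) is finite; the longest accepting path visits 4 useful states, giving maximum string length 3.
Counting accepting paths from q5 by length: 1 of length 0, 1 of length 1, 3 of length 2, 1 of length 3. Total 6.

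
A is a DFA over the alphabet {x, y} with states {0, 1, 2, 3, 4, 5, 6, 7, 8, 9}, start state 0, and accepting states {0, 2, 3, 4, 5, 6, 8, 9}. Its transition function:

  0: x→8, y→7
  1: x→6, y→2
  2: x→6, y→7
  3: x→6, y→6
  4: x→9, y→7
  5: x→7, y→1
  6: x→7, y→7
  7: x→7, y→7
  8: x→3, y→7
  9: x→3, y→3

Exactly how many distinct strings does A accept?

The useful subgraph on states {0, 3, 6, 8} is acyclic, so L(A) is finite; the longest accepting path visits 4 useful states, giving maximum string length 3.
Counting accepting paths from 0 by length: 1 of length 0, 1 of length 1, 1 of length 2, 2 of length 3. Total 5.

5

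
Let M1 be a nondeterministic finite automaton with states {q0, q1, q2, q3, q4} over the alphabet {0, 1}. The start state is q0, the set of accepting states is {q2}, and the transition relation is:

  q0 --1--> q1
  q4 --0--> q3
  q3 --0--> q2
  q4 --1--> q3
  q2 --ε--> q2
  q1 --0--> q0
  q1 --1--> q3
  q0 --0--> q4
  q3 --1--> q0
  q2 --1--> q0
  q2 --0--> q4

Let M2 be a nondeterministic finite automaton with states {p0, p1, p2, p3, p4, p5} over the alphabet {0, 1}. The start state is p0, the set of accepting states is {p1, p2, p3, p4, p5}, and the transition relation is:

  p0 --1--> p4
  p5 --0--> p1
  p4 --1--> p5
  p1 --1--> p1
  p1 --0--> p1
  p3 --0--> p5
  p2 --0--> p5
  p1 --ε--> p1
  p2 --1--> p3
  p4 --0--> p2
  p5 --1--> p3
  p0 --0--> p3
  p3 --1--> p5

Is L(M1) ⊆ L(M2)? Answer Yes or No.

Yes

Exploring the product automaton M1 × M2 from the start pair (q0, p0), following both machines on each input symbol, reaches 17 state pairs: (q0, p0), (q4, p3), (q1, p4), (q3, p5), (q0, p2), (q2, p1), (q0, p3), (q4, p5), (q1, p3), (q4, p1), (q0, p1), (q1, p5), (q3, p1), (q3, p3), (q0, p5), (q1, p1), (q2, p5).
M1 accepts in {q2} and M2 accepts in {p1, p2, p3, p4, p5}. The reachable pairs whose M1-component is accepting are (q2, p1), (q2, p5); in each of them the M2-component is accepting too, so the product for L(M1) \ L(M2) (M1-component accepting, M2-component rejecting) has no reachable accepting pair and the difference is empty.
Hence every string in L(M1) is also in L(M2).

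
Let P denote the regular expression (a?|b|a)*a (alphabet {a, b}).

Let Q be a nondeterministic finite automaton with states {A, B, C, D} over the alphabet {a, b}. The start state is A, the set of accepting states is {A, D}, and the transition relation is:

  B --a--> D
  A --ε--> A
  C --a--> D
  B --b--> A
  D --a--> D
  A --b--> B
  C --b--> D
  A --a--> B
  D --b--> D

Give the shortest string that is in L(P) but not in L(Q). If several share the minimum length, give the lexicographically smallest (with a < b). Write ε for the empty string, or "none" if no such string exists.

The string a is accepted by P but not by Q.
No shorter string lies in the difference, and a is the lexicographically first length-1 string in L(P) \ L(Q).

a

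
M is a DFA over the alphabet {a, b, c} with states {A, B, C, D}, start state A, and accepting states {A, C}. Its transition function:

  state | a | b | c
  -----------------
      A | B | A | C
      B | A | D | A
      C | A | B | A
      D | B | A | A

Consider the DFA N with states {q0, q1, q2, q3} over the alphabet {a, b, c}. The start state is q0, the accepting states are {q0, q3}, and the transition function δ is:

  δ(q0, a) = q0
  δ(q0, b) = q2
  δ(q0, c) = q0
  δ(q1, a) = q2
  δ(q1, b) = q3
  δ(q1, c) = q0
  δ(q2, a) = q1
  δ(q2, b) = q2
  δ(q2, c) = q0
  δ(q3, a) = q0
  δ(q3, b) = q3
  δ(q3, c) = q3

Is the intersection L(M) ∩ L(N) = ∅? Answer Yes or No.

The empty string ε is accepted by both M and N.
Hence L(M) ∩ L(N) ≠ ∅.

No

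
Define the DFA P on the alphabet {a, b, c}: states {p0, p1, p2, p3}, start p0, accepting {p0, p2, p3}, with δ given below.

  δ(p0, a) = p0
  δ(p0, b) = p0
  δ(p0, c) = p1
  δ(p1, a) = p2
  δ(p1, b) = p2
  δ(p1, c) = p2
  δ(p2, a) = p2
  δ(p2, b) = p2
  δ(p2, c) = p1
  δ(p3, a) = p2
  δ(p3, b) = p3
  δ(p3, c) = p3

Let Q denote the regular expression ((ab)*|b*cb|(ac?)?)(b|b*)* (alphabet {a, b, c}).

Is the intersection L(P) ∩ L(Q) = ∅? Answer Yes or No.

The empty string ε is accepted by both P and Q.
Hence L(P) ∩ L(Q) ≠ ∅.

No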